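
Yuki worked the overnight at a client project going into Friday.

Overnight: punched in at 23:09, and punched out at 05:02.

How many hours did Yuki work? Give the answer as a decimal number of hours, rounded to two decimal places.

5.88 hours

Overnight: 23:09 → midnight = 0 h 51 min; midnight → 05:02 = 5 h 2 min; span 5 h 53 min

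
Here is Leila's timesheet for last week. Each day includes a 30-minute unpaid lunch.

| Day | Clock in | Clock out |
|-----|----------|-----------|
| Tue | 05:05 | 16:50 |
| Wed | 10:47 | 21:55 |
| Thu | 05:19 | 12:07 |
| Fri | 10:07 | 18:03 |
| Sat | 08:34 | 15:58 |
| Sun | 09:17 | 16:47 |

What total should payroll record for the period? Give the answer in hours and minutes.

49 h 31 min

Tue: 05:05–16:50 = 11 h 45 min; less 30 min break → 11 h 15 min
Wed: 10:47–21:55 = 11 h 8 min; less 30 min break → 10 h 38 min
Thu: 05:19–12:07 = 6 h 48 min; less 30 min break → 6 h 18 min
Fri: 10:07–18:03 = 7 h 56 min; less 30 min break → 7 h 26 min
Sat: 08:34–15:58 = 7 h 24 min; less 30 min break → 6 h 54 min
Sun: 09:17–16:47 = 7 h 30 min; less 30 min break → 7 h 0 min
Total: 11 h 15 min + 10 h 38 min + 6 h 18 min + 7 h 26 min + 6 h 54 min + 7 h 0 min = 49 h 31 min.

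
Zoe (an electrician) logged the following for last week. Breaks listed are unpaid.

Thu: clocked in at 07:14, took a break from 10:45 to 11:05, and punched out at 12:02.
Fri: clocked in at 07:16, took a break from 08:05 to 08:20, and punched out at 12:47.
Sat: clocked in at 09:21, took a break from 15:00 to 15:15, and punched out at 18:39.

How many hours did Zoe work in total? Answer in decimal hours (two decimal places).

18.78 hours

Thu: 07:14–12:02 = 4 h 48 min; less 20 min break → 4 h 28 min
Fri: 07:16–12:47 = 5 h 31 min; less 15 min break → 5 h 16 min
Sat: 09:21–18:39 = 9 h 18 min; less 15 min break → 9 h 3 min
Total: 4 h 28 min + 5 h 16 min + 9 h 3 min = 18 h 47 min.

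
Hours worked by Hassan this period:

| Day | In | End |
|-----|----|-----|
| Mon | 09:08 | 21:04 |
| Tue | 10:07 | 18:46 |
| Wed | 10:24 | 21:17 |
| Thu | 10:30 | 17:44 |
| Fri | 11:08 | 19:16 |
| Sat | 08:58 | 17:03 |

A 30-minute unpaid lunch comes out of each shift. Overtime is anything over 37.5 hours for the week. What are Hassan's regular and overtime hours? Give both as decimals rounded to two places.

Mon: 09:08–21:04 = 11 h 56 min; less 30 min break → 11 h 26 min
Tue: 10:07–18:46 = 8 h 39 min; less 30 min break → 8 h 9 min
Wed: 10:24–21:17 = 10 h 53 min; less 30 min break → 10 h 23 min
Thu: 10:30–17:44 = 7 h 14 min; less 30 min break → 6 h 44 min
Fri: 11:08–19:16 = 8 h 8 min; less 30 min break → 7 h 38 min
Sat: 08:58–17:03 = 8 h 5 min; less 30 min break → 7 h 35 min
Total worked: 51 h 55 min = 51.92 h.
Threshold 37.5 h → overtime 14 h 25 min, regular 37 h 30 min.

Regular 37.50 hours, overtime 14.42 hours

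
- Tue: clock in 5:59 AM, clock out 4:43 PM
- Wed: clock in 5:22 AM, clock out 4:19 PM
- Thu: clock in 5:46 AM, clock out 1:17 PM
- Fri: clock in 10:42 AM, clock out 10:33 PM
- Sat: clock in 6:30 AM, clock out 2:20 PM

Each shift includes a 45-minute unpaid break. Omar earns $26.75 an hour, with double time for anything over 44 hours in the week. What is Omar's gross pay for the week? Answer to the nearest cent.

Tue: 5:59 AM–4:43 PM = 10 h 44 min; less 45 min break → 9 h 59 min
Wed: 5:22 AM–4:19 PM = 10 h 57 min; less 45 min break → 10 h 12 min
Thu: 5:46 AM–1:17 PM = 7 h 31 min; less 45 min break → 6 h 46 min
Fri: 10:42 AM–10:33 PM = 11 h 51 min; less 45 min break → 11 h 6 min
Sat: 6:30 AM–2:20 PM = 7 h 50 min; less 45 min break → 7 h 5 min
Total worked: 45 h 8 min = 2708 min.
Regular 44 h 0 min = 2640 min at $26.75/h; overtime 1 h 8 min = 68 min at $53.50/h.
Pay = (2640 × $26.75 + 68 × $53.50) ÷ 60 = $1237.63.

$1237.63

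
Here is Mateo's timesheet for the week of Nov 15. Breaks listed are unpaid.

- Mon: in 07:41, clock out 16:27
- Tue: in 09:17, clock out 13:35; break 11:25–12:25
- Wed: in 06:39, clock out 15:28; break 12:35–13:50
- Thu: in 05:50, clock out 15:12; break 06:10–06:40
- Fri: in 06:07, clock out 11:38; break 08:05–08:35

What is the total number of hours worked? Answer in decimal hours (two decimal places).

Mon: 07:41–16:27 = 8 h 46 min
Tue: 09:17–13:35 = 4 h 18 min; less 60 min break → 3 h 18 min
Wed: 06:39–15:28 = 8 h 49 min; less 75 min break → 7 h 34 min
Thu: 05:50–15:12 = 9 h 22 min; less 30 min break → 8 h 52 min
Fri: 06:07–11:38 = 5 h 31 min; less 30 min break → 5 h 1 min
Total: 8 h 46 min + 3 h 18 min + 7 h 34 min + 8 h 52 min + 5 h 1 min = 33 h 31 min.

33.52 hours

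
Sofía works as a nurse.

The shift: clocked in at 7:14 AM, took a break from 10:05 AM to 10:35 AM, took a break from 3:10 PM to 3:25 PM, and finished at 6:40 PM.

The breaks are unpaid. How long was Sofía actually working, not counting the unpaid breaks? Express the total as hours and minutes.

The shift: 7:14 AM–6:40 PM = 11 h 26 min; less 45 min break → 10 h 41 min

10 h 41 min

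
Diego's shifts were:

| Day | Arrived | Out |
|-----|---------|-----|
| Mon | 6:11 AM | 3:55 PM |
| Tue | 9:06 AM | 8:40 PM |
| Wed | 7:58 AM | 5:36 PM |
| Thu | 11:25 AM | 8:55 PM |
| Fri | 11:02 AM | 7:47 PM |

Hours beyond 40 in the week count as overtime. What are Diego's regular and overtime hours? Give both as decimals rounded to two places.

Mon: 6:11 AM–3:55 PM = 9 h 44 min
Tue: 9:06 AM–8:40 PM = 11 h 34 min
Wed: 7:58 AM–5:36 PM = 9 h 38 min
Thu: 11:25 AM–8:55 PM = 9 h 30 min
Fri: 11:02 AM–7:47 PM = 8 h 45 min
Total worked: 49 h 11 min = 49.18 h.
Threshold 40 h → overtime 9 h 11 min, regular 40 h 0 min.

Regular 40.00 hours, overtime 9.18 hours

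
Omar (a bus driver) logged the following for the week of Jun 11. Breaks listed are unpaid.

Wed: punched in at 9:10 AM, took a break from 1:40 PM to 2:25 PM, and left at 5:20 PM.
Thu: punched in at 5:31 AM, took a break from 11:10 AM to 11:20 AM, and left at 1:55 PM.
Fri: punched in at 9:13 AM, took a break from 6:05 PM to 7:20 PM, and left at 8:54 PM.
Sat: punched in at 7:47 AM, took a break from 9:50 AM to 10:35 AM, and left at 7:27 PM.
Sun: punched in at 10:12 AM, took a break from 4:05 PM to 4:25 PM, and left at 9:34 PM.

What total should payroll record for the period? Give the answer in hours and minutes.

Wed: 9:10 AM–5:20 PM = 8 h 10 min; less 45 min break → 7 h 25 min
Thu: 5:31 AM–1:55 PM = 8 h 24 min; less 10 min break → 8 h 14 min
Fri: 9:13 AM–8:54 PM = 11 h 41 min; less 75 min break → 10 h 26 min
Sat: 7:47 AM–7:27 PM = 11 h 40 min; less 45 min break → 10 h 55 min
Sun: 10:12 AM–9:34 PM = 11 h 22 min; less 20 min break → 11 h 2 min
Total: 7 h 25 min + 8 h 14 min + 10 h 26 min + 10 h 55 min + 11 h 2 min = 48 h 2 min.

48 h 2 min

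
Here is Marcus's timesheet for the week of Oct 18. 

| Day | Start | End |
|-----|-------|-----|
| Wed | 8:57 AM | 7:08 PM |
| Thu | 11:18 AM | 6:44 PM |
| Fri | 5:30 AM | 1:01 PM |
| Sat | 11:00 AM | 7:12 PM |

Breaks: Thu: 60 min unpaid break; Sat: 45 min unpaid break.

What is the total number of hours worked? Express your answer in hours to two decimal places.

31.58 hours

Wed: 8:57 AM–7:08 PM = 10 h 11 min
Thu: 11:18 AM–6:44 PM = 7 h 26 min; less 60 min break → 6 h 26 min
Fri: 5:30 AM–1:01 PM = 7 h 31 min
Sat: 11:00 AM–7:12 PM = 8 h 12 min; less 45 min break → 7 h 27 min
Total: 10 h 11 min + 6 h 26 min + 7 h 31 min + 7 h 27 min = 31 h 35 min.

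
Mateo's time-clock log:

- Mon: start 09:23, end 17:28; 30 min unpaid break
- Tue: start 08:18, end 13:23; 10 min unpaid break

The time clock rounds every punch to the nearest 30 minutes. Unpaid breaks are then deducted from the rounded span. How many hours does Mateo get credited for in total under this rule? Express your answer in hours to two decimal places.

12.33 hours

Mon: in 09:23→09:30, out 17:28→17:30; 8 h 0 min − 30 min = 7 h 30 min
Tue: in 08:18→08:30, out 13:23→13:30; 5 h 0 min − 10 min = 4 h 50 min
Total credited: 12 h 20 min.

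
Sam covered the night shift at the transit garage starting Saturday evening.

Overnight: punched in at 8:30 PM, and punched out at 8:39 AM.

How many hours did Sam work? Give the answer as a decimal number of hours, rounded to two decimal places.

12.15 hours

Overnight: 8:30 PM → midnight = 3 h 30 min; midnight → 8:39 AM = 8 h 39 min; span 12 h 9 min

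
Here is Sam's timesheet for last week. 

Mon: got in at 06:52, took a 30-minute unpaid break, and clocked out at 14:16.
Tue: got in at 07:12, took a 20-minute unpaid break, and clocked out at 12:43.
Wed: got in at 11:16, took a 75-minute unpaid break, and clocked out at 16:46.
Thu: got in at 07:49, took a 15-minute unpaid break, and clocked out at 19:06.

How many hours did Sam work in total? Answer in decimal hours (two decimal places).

27.37 hours

Mon: 06:52–14:16 = 7 h 24 min; less 30 min break → 6 h 54 min
Tue: 07:12–12:43 = 5 h 31 min; less 20 min break → 5 h 11 min
Wed: 11:16–16:46 = 5 h 30 min; less 75 min break → 4 h 15 min
Thu: 07:49–19:06 = 11 h 17 min; less 15 min break → 11 h 2 min
Total: 6 h 54 min + 5 h 11 min + 4 h 15 min + 11 h 2 min = 27 h 22 min.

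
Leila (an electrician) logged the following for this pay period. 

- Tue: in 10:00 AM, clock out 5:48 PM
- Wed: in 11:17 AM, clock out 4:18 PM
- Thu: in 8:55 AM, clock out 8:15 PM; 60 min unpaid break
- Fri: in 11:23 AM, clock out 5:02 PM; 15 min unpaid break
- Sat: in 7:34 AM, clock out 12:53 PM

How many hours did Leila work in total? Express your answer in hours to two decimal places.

Tue: 10:00 AM–5:48 PM = 7 h 48 min
Wed: 11:17 AM–4:18 PM = 5 h 1 min
Thu: 8:55 AM–8:15 PM = 11 h 20 min; less 60 min break → 10 h 20 min
Fri: 11:23 AM–5:02 PM = 5 h 39 min; less 15 min break → 5 h 24 min
Sat: 7:34 AM–12:53 PM = 5 h 19 min
Total: 7 h 48 min + 5 h 1 min + 10 h 20 min + 5 h 24 min + 5 h 19 min = 33 h 52 min.

33.87 hours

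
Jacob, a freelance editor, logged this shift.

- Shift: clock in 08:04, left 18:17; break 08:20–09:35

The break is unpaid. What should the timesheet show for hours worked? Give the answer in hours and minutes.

8 h 58 min

Shift: 08:04–18:17 = 10 h 13 min; less 75 min break → 8 h 58 min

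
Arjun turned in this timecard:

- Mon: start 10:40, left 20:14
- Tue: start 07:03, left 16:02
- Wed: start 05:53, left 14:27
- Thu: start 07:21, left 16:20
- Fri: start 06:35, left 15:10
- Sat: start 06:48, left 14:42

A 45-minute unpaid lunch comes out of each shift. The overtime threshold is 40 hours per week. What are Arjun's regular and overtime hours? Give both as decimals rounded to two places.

Mon: 10:40–20:14 = 9 h 34 min; less 45 min break → 8 h 49 min
Tue: 07:03–16:02 = 8 h 59 min; less 45 min break → 8 h 14 min
Wed: 05:53–14:27 = 8 h 34 min; less 45 min break → 7 h 49 min
Thu: 07:21–16:20 = 8 h 59 min; less 45 min break → 8 h 14 min
Fri: 06:35–15:10 = 8 h 35 min; less 45 min break → 7 h 50 min
Sat: 06:48–14:42 = 7 h 54 min; less 45 min break → 7 h 9 min
Total worked: 48 h 5 min = 48.08 h.
Threshold 40 h → overtime 8 h 5 min, regular 40 h 0 min.

Regular 40.00 hours, overtime 8.08 hours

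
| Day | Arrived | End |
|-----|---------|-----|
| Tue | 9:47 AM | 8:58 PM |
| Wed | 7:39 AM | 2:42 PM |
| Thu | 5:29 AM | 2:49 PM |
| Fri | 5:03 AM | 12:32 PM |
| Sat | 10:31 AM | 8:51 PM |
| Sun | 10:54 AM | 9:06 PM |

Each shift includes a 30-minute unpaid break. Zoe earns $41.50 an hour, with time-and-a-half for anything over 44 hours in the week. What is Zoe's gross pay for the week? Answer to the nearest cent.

Tue: 9:47 AM–8:58 PM = 11 h 11 min; less 30 min break → 10 h 41 min
Wed: 7:39 AM–2:42 PM = 7 h 3 min; less 30 min break → 6 h 33 min
Thu: 5:29 AM–2:49 PM = 9 h 20 min; less 30 min break → 8 h 50 min
Fri: 5:03 AM–12:32 PM = 7 h 29 min; less 30 min break → 6 h 59 min
Sat: 10:31 AM–8:51 PM = 10 h 20 min; less 30 min break → 9 h 50 min
Sun: 10:54 AM–9:06 PM = 10 h 12 min; less 30 min break → 9 h 42 min
Total worked: 52 h 35 min = 3155 min.
Regular 44 h 0 min = 2640 min at $41.50/h; overtime 8 h 35 min = 515 min at $62.25/h.
Pay = (2640 × $41.50 + 515 × $62.25) ÷ 60 = $2360.31.

$2360.31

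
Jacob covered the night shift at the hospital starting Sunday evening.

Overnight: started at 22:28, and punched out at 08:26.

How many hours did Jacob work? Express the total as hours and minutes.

Overnight: 22:28 → midnight = 1 h 32 min; midnight → 08:26 = 8 h 26 min; span 9 h 58 min

9 h 58 min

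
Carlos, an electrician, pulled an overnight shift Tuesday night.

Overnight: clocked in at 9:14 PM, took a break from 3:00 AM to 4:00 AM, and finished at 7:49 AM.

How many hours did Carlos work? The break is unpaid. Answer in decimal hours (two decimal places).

Overnight: 9:14 PM → midnight = 2 h 46 min; midnight → 7:49 AM = 7 h 49 min; span 10 h 35 min; less 60 min break → 9 h 35 min

9.58 hours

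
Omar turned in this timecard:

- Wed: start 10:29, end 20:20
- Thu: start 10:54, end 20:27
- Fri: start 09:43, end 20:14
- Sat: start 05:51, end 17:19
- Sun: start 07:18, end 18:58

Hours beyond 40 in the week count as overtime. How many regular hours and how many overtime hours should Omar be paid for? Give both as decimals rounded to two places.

Wed: 10:29–20:20 = 9 h 51 min
Thu: 10:54–20:27 = 9 h 33 min
Fri: 09:43–20:14 = 10 h 31 min
Sat: 05:51–17:19 = 11 h 28 min
Sun: 07:18–18:58 = 11 h 40 min
Total worked: 53 h 3 min = 53.05 h.
Threshold 40 h → overtime 13 h 3 min, regular 40 h 0 min.

Regular 40.00 hours, overtime 13.05 hours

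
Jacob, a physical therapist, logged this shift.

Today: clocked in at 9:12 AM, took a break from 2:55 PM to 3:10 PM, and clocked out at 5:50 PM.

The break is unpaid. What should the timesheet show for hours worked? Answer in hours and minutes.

Today: 9:12 AM–5:50 PM = 8 h 38 min; less 15 min break → 8 h 23 min

8 h 23 min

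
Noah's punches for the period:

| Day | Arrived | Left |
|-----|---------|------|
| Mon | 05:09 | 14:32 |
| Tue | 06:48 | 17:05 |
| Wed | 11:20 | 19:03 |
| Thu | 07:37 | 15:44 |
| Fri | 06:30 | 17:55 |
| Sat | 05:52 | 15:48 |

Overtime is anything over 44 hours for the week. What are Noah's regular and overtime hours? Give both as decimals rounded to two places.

Regular 44.00 hours, overtime 12.85 hours

Mon: 05:09–14:32 = 9 h 23 min
Tue: 06:48–17:05 = 10 h 17 min
Wed: 11:20–19:03 = 7 h 43 min
Thu: 07:37–15:44 = 8 h 7 min
Fri: 06:30–17:55 = 11 h 25 min
Sat: 05:52–15:48 = 9 h 56 min
Total worked: 56 h 51 min = 56.85 h.
Threshold 44 h → overtime 12 h 51 min, regular 44 h 0 min.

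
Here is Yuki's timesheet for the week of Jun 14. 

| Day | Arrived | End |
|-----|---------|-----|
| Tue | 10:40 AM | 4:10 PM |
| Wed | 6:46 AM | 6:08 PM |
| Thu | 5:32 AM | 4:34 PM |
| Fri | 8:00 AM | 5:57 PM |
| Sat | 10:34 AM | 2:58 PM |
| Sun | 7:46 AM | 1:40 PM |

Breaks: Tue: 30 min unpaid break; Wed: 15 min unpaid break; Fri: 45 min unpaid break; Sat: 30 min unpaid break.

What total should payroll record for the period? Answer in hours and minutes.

Tue: 10:40 AM–4:10 PM = 5 h 30 min; less 30 min break → 5 h 0 min
Wed: 6:46 AM–6:08 PM = 11 h 22 min; less 15 min break → 11 h 7 min
Thu: 5:32 AM–4:34 PM = 11 h 2 min
Fri: 8:00 AM–5:57 PM = 9 h 57 min; less 45 min break → 9 h 12 min
Sat: 10:34 AM–2:58 PM = 4 h 24 min; less 30 min break → 3 h 54 min
Sun: 7:46 AM–1:40 PM = 5 h 54 min
Total: 5 h 0 min + 11 h 7 min + 11 h 2 min + 9 h 12 min + 3 h 54 min + 5 h 54 min = 46 h 9 min.

46 h 9 min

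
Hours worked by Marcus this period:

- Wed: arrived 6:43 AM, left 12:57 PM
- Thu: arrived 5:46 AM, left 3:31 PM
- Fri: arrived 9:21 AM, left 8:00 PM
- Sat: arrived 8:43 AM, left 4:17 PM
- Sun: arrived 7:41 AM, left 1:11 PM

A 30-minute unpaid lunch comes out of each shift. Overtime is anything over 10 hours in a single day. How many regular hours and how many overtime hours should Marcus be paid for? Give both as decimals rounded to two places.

Wed: 6:43 AM–12:57 PM = 6 h 14 min; less 30 min break → 5 h 44 min
Thu: 5:46 AM–3:31 PM = 9 h 45 min; less 30 min break → 9 h 15 min
Fri: 9:21 AM–8:00 PM = 10 h 39 min; less 30 min break → 10 h 9 min
Sat: 8:43 AM–4:17 PM = 7 h 34 min; less 30 min break → 7 h 4 min
Sun: 7:41 AM–1:11 PM = 5 h 30 min; less 30 min break → 5 h 0 min
Wed reg 5 h 44 min / OT 0 h 0 min; Thu reg 9 h 15 min / OT 0 h 0 min; Fri reg 10 h 0 min / OT 0 h 9 min; Sat reg 7 h 4 min / OT 0 h 0 min; Sun reg 5 h 0 min / OT 0 h 0 min.
Totals: regular 37 h 3 min, overtime 0 h 9 min.

Regular 37.05 hours, overtime 0.15 hours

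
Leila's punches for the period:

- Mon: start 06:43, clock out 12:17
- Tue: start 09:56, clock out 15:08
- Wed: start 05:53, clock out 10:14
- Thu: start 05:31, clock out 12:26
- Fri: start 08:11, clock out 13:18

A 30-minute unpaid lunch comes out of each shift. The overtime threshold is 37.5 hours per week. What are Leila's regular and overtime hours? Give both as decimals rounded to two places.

Mon: 06:43–12:17 = 5 h 34 min; less 30 min break → 5 h 4 min
Tue: 09:56–15:08 = 5 h 12 min; less 30 min break → 4 h 42 min
Wed: 05:53–10:14 = 4 h 21 min; less 30 min break → 3 h 51 min
Thu: 05:31–12:26 = 6 h 55 min; less 30 min break → 6 h 25 min
Fri: 08:11–13:18 = 5 h 7 min; less 30 min break → 4 h 37 min
Total worked: 24 h 39 min = 24.65 h.
Threshold 37.5 h → overtime 0 h 0 min, regular 24 h 39 min.

Regular 24.65 hours, overtime 0.00 hours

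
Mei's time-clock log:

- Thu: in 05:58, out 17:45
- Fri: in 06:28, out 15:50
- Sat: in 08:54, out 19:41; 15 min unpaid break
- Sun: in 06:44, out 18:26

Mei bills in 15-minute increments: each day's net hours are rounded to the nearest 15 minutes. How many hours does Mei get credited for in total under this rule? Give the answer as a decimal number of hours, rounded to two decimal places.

43.25 hours

Thu: 05:58–17:45 = 11 h 47 min → rounds to 11 h 45 min
Fri: 06:28–15:50 = 9 h 22 min → rounds to 9 h 15 min
Sat: 08:54–19:41 = 10 h 47 min − 15 min = 10 h 32 min → rounds to 10 h 30 min
Sun: 06:44–18:26 = 11 h 42 min → rounds to 11 h 45 min
Total credited: 43 h 15 min.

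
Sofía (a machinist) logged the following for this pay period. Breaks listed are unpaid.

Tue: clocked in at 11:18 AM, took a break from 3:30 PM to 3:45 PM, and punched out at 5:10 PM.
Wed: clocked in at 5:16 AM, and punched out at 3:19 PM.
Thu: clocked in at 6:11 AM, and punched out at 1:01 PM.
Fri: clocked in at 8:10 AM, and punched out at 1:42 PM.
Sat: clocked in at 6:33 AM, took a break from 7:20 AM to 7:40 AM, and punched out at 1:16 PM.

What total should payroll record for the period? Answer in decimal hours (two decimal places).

Tue: 11:18 AM–5:10 PM = 5 h 52 min; less 15 min break → 5 h 37 min
Wed: 5:16 AM–3:19 PM = 10 h 3 min
Thu: 6:11 AM–1:01 PM = 6 h 50 min
Fri: 8:10 AM–1:42 PM = 5 h 32 min
Sat: 6:33 AM–1:16 PM = 6 h 43 min; less 20 min break → 6 h 23 min
Total: 5 h 37 min + 10 h 3 min + 6 h 50 min + 5 h 32 min + 6 h 23 min = 34 h 25 min.

34.42 hours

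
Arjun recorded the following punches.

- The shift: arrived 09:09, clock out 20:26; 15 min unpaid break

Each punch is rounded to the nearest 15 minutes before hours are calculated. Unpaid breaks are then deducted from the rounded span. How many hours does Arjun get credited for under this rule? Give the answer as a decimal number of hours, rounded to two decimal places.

11.00 hours

The shift: in 09:09→09:15, out 20:26→20:30; 11 h 15 min − 15 min = 11 h 0 min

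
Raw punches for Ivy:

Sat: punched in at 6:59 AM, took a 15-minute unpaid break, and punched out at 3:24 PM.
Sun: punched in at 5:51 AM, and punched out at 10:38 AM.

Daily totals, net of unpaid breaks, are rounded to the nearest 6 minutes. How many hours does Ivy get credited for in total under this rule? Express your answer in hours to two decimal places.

Sat: 6:59 AM–3:24 PM = 8 h 25 min − 15 min = 8 h 10 min → rounds to 8 h 12 min
Sun: 5:51 AM–10:38 AM = 4 h 47 min → rounds to 4 h 48 min
Total credited: 13 h 0 min.

13.00 hours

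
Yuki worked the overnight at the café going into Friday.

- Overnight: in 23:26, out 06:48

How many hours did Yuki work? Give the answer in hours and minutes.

7 h 22 min

Overnight: 23:26 → midnight = 0 h 34 min; midnight → 06:48 = 6 h 48 min; span 7 h 22 min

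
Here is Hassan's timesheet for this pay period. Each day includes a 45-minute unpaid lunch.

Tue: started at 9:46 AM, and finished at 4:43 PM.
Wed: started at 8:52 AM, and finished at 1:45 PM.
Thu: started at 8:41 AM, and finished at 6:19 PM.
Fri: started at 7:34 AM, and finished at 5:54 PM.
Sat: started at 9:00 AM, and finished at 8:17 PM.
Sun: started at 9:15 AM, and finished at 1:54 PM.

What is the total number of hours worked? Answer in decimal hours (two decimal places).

Tue: 9:46 AM–4:43 PM = 6 h 57 min; less 45 min break → 6 h 12 min
Wed: 8:52 AM–1:45 PM = 4 h 53 min; less 45 min break → 4 h 8 min
Thu: 8:41 AM–6:19 PM = 9 h 38 min; less 45 min break → 8 h 53 min
Fri: 7:34 AM–5:54 PM = 10 h 20 min; less 45 min break → 9 h 35 min
Sat: 9:00 AM–8:17 PM = 11 h 17 min; less 45 min break → 10 h 32 min
Sun: 9:15 AM–1:54 PM = 4 h 39 min; less 45 min break → 3 h 54 min
Total: 6 h 12 min + 4 h 8 min + 8 h 53 min + 9 h 35 min + 10 h 32 min + 3 h 54 min = 43 h 14 min.

43.23 hours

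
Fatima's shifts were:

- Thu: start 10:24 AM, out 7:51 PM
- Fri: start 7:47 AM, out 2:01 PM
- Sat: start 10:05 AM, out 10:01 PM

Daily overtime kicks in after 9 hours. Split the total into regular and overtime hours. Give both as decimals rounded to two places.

Regular 24.23 hours, overtime 3.38 hours

Thu: 10:24 AM–7:51 PM = 9 h 27 min
Fri: 7:47 AM–2:01 PM = 6 h 14 min
Sat: 10:05 AM–10:01 PM = 11 h 56 min
Thu reg 9 h 0 min / OT 0 h 27 min; Fri reg 6 h 14 min / OT 0 h 0 min; Sat reg 9 h 0 min / OT 2 h 56 min.
Totals: regular 24 h 14 min, overtime 3 h 23 min.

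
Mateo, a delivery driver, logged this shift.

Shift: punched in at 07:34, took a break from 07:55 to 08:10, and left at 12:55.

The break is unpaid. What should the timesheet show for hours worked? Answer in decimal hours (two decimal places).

Shift: 07:34–12:55 = 5 h 21 min; less 15 min break → 5 h 6 min

5.10 hours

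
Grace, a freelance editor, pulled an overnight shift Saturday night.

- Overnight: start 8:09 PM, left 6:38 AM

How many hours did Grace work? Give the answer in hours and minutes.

Overnight: 8:09 PM → midnight = 3 h 51 min; midnight → 6:38 AM = 6 h 38 min; span 10 h 29 min

10 h 29 min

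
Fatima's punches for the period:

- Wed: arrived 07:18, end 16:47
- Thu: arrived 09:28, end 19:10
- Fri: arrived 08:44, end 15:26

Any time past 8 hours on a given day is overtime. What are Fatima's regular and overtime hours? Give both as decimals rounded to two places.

Wed: 07:18–16:47 = 9 h 29 min
Thu: 09:28–19:10 = 9 h 42 min
Fri: 08:44–15:26 = 6 h 42 min
Wed reg 8 h 0 min / OT 1 h 29 min; Thu reg 8 h 0 min / OT 1 h 42 min; Fri reg 6 h 42 min / OT 0 h 0 min.
Totals: regular 22 h 42 min, overtime 3 h 11 min.

Regular 22.70 hours, overtime 3.18 hours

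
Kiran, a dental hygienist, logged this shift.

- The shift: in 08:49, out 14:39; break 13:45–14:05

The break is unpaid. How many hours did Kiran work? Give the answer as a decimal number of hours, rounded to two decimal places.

The shift: 08:49–14:39 = 5 h 50 min; less 20 min break → 5 h 30 min

5.50 hours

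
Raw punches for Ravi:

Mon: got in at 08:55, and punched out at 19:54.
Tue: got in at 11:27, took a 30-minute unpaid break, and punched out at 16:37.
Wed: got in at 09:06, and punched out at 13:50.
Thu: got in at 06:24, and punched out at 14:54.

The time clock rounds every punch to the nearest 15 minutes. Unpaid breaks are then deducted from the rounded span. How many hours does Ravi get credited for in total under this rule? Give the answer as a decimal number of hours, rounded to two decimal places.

28.75 hours

Mon: in 08:55→09:00, out 19:54→20:00; 11 h 0 min
Tue: in 11:27→11:30, out 16:37→16:30; 5 h 0 min − 30 min = 4 h 30 min
Wed: in 09:06→09:00, out 13:50→13:45; 4 h 45 min
Thu: in 06:24→06:30, out 14:54→15:00; 8 h 30 min
Total credited: 28 h 45 min.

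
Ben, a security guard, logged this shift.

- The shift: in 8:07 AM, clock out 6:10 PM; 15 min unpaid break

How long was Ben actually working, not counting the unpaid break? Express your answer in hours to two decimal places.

The shift: 8:07 AM–6:10 PM = 10 h 3 min; less 15 min break → 9 h 48 min

9.80 hours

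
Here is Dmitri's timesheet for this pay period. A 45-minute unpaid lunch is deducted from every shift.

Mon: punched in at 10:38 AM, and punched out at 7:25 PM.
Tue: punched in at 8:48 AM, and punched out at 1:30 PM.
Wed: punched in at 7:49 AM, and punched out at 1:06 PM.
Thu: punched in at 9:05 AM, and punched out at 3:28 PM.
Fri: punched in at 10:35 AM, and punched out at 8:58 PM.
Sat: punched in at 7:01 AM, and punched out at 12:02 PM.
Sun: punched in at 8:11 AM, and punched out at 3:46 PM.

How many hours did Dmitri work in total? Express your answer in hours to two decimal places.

42.88 hours

Mon: 10:38 AM–7:25 PM = 8 h 47 min; less 45 min break → 8 h 2 min
Tue: 8:48 AM–1:30 PM = 4 h 42 min; less 45 min break → 3 h 57 min
Wed: 7:49 AM–1:06 PM = 5 h 17 min; less 45 min break → 4 h 32 min
Thu: 9:05 AM–3:28 PM = 6 h 23 min; less 45 min break → 5 h 38 min
Fri: 10:35 AM–8:58 PM = 10 h 23 min; less 45 min break → 9 h 38 min
Sat: 7:01 AM–12:02 PM = 5 h 1 min; less 45 min break → 4 h 16 min
Sun: 8:11 AM–3:46 PM = 7 h 35 min; less 45 min break → 6 h 50 min
Total: 8 h 2 min + 3 h 57 min + 4 h 32 min + 5 h 38 min + 9 h 38 min + 4 h 16 min + 6 h 50 min = 42 h 53 min.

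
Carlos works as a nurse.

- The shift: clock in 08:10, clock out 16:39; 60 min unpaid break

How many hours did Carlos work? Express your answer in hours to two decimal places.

The shift: 08:10–16:39 = 8 h 29 min; less 60 min break → 7 h 29 min

7.48 hours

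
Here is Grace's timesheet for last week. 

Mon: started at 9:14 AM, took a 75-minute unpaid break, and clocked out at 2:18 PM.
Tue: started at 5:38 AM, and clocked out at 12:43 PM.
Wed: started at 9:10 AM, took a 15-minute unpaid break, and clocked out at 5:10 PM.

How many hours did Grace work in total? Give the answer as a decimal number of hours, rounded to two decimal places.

Mon: 9:14 AM–2:18 PM = 5 h 4 min; less 75 min break → 3 h 49 min
Tue: 5:38 AM–12:43 PM = 7 h 5 min
Wed: 9:10 AM–5:10 PM = 8 h 0 min; less 15 min break → 7 h 45 min
Total: 3 h 49 min + 7 h 5 min + 7 h 45 min = 18 h 39 min.

18.65 hours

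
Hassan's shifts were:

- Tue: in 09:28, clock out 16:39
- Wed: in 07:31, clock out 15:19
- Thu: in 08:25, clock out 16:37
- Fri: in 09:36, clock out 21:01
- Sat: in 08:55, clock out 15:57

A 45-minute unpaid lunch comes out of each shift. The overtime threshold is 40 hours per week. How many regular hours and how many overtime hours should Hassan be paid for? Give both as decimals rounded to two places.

Tue: 09:28–16:39 = 7 h 11 min; less 45 min break → 6 h 26 min
Wed: 07:31–15:19 = 7 h 48 min; less 45 min break → 7 h 3 min
Thu: 08:25–16:37 = 8 h 12 min; less 45 min break → 7 h 27 min
Fri: 09:36–21:01 = 11 h 25 min; less 45 min break → 10 h 40 min
Sat: 08:55–15:57 = 7 h 2 min; less 45 min break → 6 h 17 min
Total worked: 37 h 53 min = 37.88 h.
Threshold 40 h → overtime 0 h 0 min, regular 37 h 53 min.

Regular 37.88 hours, overtime 0.00 hours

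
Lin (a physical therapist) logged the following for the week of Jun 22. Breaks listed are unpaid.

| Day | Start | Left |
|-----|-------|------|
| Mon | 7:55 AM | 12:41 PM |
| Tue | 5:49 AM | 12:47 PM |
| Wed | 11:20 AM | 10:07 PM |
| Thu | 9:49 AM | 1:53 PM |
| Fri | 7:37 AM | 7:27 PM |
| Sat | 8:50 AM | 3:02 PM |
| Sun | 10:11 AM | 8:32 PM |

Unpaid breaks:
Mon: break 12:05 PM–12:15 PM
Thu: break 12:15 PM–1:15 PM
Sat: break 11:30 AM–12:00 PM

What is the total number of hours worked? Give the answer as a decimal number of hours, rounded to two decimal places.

Mon: 7:55 AM–12:41 PM = 4 h 46 min; less 10 min break → 4 h 36 min
Tue: 5:49 AM–12:47 PM = 6 h 58 min
Wed: 11:20 AM–10:07 PM = 10 h 47 min
Thu: 9:49 AM–1:53 PM = 4 h 4 min; less 60 min break → 3 h 4 min
Fri: 7:37 AM–7:27 PM = 11 h 50 min
Sat: 8:50 AM–3:02 PM = 6 h 12 min; less 30 min break → 5 h 42 min
Sun: 10:11 AM–8:32 PM = 10 h 21 min
Total: 4 h 36 min + 6 h 58 min + 10 h 47 min + 3 h 4 min + 11 h 50 min + 5 h 42 min + 10 h 21 min = 53 h 18 min.

53.30 hours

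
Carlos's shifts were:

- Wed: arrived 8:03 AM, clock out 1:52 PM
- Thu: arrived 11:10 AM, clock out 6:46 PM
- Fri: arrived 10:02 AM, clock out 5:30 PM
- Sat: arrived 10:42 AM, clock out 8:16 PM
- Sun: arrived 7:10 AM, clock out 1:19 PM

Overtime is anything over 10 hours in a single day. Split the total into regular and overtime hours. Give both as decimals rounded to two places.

Regular 36.60 hours, overtime 0.00 hours

Wed: 8:03 AM–1:52 PM = 5 h 49 min
Thu: 11:10 AM–6:46 PM = 7 h 36 min
Fri: 10:02 AM–5:30 PM = 7 h 28 min
Sat: 10:42 AM–8:16 PM = 9 h 34 min
Sun: 7:10 AM–1:19 PM = 6 h 9 min
Wed reg 5 h 49 min / OT 0 h 0 min; Thu reg 7 h 36 min / OT 0 h 0 min; Fri reg 7 h 28 min / OT 0 h 0 min; Sat reg 9 h 34 min / OT 0 h 0 min; Sun reg 6 h 9 min / OT 0 h 0 min.
Totals: regular 36 h 36 min, overtime 0 h 0 min.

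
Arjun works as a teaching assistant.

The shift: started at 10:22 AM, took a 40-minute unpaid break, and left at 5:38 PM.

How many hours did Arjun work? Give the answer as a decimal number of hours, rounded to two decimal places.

6.60 hours

The shift: 10:22 AM–5:38 PM = 7 h 16 min; less 40 min break → 6 h 36 min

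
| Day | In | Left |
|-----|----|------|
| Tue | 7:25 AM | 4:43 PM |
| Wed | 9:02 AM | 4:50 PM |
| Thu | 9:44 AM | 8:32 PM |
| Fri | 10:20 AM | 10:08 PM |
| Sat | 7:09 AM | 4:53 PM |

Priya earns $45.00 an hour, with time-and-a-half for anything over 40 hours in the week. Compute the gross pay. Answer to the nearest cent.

$2436.75

Tue: 7:25 AM–4:43 PM = 9 h 18 min
Wed: 9:02 AM–4:50 PM = 7 h 48 min
Thu: 9:44 AM–8:32 PM = 10 h 48 min
Fri: 10:20 AM–10:08 PM = 11 h 48 min
Sat: 7:09 AM–4:53 PM = 9 h 44 min
Total worked: 49 h 26 min = 2966 min.
Regular 40 h 0 min = 2400 min at $45.00/h; overtime 9 h 26 min = 566 min at $67.50/h.
Pay = (2400 × $45.00 + 566 × $67.50) ÷ 60 = $2436.75.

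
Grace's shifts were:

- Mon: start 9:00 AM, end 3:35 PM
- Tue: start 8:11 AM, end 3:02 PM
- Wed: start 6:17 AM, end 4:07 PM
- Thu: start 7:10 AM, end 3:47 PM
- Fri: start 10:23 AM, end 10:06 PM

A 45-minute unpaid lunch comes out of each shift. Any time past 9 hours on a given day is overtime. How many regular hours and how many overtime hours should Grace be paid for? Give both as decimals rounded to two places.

Regular 37.80 hours, overtime 2.05 hours

Mon: 9:00 AM–3:35 PM = 6 h 35 min; less 45 min break → 5 h 50 min
Tue: 8:11 AM–3:02 PM = 6 h 51 min; less 45 min break → 6 h 6 min
Wed: 6:17 AM–4:07 PM = 9 h 50 min; less 45 min break → 9 h 5 min
Thu: 7:10 AM–3:47 PM = 8 h 37 min; less 45 min break → 7 h 52 min
Fri: 10:23 AM–10:06 PM = 11 h 43 min; less 45 min break → 10 h 58 min
Mon reg 5 h 50 min / OT 0 h 0 min; Tue reg 6 h 6 min / OT 0 h 0 min; Wed reg 9 h 0 min / OT 0 h 5 min; Thu reg 7 h 52 min / OT 0 h 0 min; Fri reg 9 h 0 min / OT 1 h 58 min.
Totals: regular 37 h 48 min, overtime 2 h 3 min.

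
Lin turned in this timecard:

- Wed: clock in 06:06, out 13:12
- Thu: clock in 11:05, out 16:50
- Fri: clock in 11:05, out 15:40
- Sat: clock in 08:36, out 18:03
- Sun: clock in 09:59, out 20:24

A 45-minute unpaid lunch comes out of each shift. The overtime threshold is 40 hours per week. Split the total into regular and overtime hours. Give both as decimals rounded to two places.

Regular 33.55 hours, overtime 0.00 hours

Wed: 06:06–13:12 = 7 h 6 min; less 45 min break → 6 h 21 min
Thu: 11:05–16:50 = 5 h 45 min; less 45 min break → 5 h 0 min
Fri: 11:05–15:40 = 4 h 35 min; less 45 min break → 3 h 50 min
Sat: 08:36–18:03 = 9 h 27 min; less 45 min break → 8 h 42 min
Sun: 09:59–20:24 = 10 h 25 min; less 45 min break → 9 h 40 min
Total worked: 33 h 33 min = 33.55 h.
Threshold 40 h → overtime 0 h 0 min, regular 33 h 33 min.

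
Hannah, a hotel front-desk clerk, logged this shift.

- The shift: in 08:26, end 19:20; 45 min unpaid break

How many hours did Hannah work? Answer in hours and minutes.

The shift: 08:26–19:20 = 10 h 54 min; less 45 min break → 10 h 9 min

10 h 9 min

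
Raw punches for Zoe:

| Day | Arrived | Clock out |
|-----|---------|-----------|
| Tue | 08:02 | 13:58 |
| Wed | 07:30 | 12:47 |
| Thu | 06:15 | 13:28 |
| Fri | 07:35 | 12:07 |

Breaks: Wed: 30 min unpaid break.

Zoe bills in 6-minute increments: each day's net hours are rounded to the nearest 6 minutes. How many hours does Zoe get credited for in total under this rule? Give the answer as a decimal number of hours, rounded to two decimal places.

22.40 hours

Tue: 08:02–13:58 = 5 h 56 min → rounds to 5 h 54 min
Wed: 07:30–12:47 = 5 h 17 min − 30 min = 4 h 47 min → rounds to 4 h 48 min
Thu: 06:15–13:28 = 7 h 13 min → rounds to 7 h 12 min
Fri: 07:35–12:07 = 4 h 32 min → rounds to 4 h 30 min
Total credited: 22 h 24 min.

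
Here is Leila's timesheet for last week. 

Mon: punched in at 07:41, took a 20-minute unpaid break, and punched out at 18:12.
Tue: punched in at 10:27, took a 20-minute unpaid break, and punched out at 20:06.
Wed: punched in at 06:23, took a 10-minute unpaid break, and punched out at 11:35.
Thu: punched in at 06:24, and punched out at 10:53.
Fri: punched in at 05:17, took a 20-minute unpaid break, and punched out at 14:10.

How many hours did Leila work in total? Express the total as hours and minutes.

Mon: 07:41–18:12 = 10 h 31 min; less 20 min break → 10 h 11 min
Tue: 10:27–20:06 = 9 h 39 min; less 20 min break → 9 h 19 min
Wed: 06:23–11:35 = 5 h 12 min; less 10 min break → 5 h 2 min
Thu: 06:24–10:53 = 4 h 29 min
Fri: 05:17–14:10 = 8 h 53 min; less 20 min break → 8 h 33 min
Total: 10 h 11 min + 9 h 19 min + 5 h 2 min + 4 h 29 min + 8 h 33 min = 37 h 34 min.

37 h 34 min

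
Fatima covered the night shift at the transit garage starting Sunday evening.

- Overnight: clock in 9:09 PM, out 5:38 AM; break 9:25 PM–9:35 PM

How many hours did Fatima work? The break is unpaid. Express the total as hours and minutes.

Overnight: 9:09 PM → midnight = 2 h 51 min; midnight → 5:38 AM = 5 h 38 min; span 8 h 29 min; less 10 min break → 8 h 19 min

8 h 19 min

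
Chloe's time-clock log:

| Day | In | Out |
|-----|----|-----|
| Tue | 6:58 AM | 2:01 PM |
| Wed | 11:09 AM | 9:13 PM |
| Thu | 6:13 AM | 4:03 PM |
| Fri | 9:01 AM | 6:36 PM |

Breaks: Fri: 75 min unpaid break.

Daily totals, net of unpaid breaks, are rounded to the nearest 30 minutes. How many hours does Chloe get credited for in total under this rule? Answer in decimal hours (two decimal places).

Tue: 6:58 AM–2:01 PM = 7 h 3 min → rounds to 7 h 0 min
Wed: 11:09 AM–9:13 PM = 10 h 4 min → rounds to 10 h 0 min
Thu: 6:13 AM–4:03 PM = 9 h 50 min → rounds to 10 h 0 min
Fri: 9:01 AM–6:36 PM = 9 h 35 min − 75 min = 8 h 20 min → rounds to 8 h 30 min
Total credited: 35 h 30 min.

35.50 hours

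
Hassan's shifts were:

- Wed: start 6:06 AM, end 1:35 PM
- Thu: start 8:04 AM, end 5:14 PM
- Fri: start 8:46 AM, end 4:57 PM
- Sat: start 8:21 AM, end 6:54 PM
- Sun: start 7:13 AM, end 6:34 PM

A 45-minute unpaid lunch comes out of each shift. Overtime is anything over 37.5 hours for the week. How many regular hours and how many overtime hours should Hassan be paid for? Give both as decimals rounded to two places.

Regular 37.50 hours, overtime 5.48 hours

Wed: 6:06 AM–1:35 PM = 7 h 29 min; less 45 min break → 6 h 44 min
Thu: 8:04 AM–5:14 PM = 9 h 10 min; less 45 min break → 8 h 25 min
Fri: 8:46 AM–4:57 PM = 8 h 11 min; less 45 min break → 7 h 26 min
Sat: 8:21 AM–6:54 PM = 10 h 33 min; less 45 min break → 9 h 48 min
Sun: 7:13 AM–6:34 PM = 11 h 21 min; less 45 min break → 10 h 36 min
Total worked: 42 h 59 min = 42.98 h.
Threshold 37.5 h → overtime 5 h 29 min, regular 37 h 30 min.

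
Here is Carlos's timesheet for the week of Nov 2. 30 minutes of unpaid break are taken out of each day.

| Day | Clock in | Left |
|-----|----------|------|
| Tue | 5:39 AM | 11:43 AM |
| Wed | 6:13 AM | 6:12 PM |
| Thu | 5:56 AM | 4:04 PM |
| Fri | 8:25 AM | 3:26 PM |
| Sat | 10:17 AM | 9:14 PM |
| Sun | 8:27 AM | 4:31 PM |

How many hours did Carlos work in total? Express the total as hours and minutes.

Tue: 5:39 AM–11:43 AM = 6 h 4 min; less 30 min break → 5 h 34 min
Wed: 6:13 AM–6:12 PM = 11 h 59 min; less 30 min break → 11 h 29 min
Thu: 5:56 AM–4:04 PM = 10 h 8 min; less 30 min break → 9 h 38 min
Fri: 8:25 AM–3:26 PM = 7 h 1 min; less 30 min break → 6 h 31 min
Sat: 10:17 AM–9:14 PM = 10 h 57 min; less 30 min break → 10 h 27 min
Sun: 8:27 AM–4:31 PM = 8 h 4 min; less 30 min break → 7 h 34 min
Total: 5 h 34 min + 11 h 29 min + 9 h 38 min + 6 h 31 min + 10 h 27 min + 7 h 34 min = 51 h 13 min.

51 h 13 min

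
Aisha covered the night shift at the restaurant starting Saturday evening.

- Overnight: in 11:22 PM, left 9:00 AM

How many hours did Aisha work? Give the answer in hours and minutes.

9 h 38 min

Overnight: 11:22 PM → midnight = 0 h 38 min; midnight → 9:00 AM = 9 h 0 min; span 9 h 38 min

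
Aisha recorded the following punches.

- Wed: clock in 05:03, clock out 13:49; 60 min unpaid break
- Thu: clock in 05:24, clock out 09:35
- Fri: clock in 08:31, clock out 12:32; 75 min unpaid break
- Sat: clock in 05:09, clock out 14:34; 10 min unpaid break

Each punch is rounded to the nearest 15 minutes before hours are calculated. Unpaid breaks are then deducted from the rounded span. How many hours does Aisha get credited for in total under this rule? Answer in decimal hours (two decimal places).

Wed: in 05:03→05:00, out 13:49→13:45; 8 h 45 min − 60 min = 7 h 45 min
Thu: in 05:24→05:30, out 09:35→09:30; 4 h 0 min
Fri: in 08:31→08:30, out 12:32→12:30; 4 h 0 min − 75 min = 2 h 45 min
Sat: in 05:09→05:15, out 14:34→14:30; 9 h 15 min − 10 min = 9 h 5 min
Total credited: 23 h 35 min.

23.58 hours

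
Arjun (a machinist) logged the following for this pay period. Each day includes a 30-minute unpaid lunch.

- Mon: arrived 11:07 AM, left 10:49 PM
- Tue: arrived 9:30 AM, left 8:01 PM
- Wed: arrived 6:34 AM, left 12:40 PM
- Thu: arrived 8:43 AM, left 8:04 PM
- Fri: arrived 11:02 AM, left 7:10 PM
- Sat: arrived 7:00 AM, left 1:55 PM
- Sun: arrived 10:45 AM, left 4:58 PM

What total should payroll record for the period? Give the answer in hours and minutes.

Mon: 11:07 AM–10:49 PM = 11 h 42 min; less 30 min break → 11 h 12 min
Tue: 9:30 AM–8:01 PM = 10 h 31 min; less 30 min break → 10 h 1 min
Wed: 6:34 AM–12:40 PM = 6 h 6 min; less 30 min break → 5 h 36 min
Thu: 8:43 AM–8:04 PM = 11 h 21 min; less 30 min break → 10 h 51 min
Fri: 11:02 AM–7:10 PM = 8 h 8 min; less 30 min break → 7 h 38 min
Sat: 7:00 AM–1:55 PM = 6 h 55 min; less 30 min break → 6 h 25 min
Sun: 10:45 AM–4:58 PM = 6 h 13 min; less 30 min break → 5 h 43 min
Total: 11 h 12 min + 10 h 1 min + 5 h 36 min + 10 h 51 min + 7 h 38 min + 6 h 25 min + 5 h 43 min = 57 h 26 min.

57 h 26 min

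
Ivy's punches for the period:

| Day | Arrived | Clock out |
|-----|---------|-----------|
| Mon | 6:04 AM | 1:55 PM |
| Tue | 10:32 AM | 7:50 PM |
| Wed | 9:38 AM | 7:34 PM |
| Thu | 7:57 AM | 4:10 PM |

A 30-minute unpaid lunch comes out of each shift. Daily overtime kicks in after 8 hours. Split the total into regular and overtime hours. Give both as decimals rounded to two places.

Regular 31.07 hours, overtime 2.23 hours

Mon: 6:04 AM–1:55 PM = 7 h 51 min; less 30 min break → 7 h 21 min
Tue: 10:32 AM–7:50 PM = 9 h 18 min; less 30 min break → 8 h 48 min
Wed: 9:38 AM–7:34 PM = 9 h 56 min; less 30 min break → 9 h 26 min
Thu: 7:57 AM–4:10 PM = 8 h 13 min; less 30 min break → 7 h 43 min
Mon reg 7 h 21 min / OT 0 h 0 min; Tue reg 8 h 0 min / OT 0 h 48 min; Wed reg 8 h 0 min / OT 1 h 26 min; Thu reg 7 h 43 min / OT 0 h 0 min.
Totals: regular 31 h 4 min, overtime 2 h 14 min.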